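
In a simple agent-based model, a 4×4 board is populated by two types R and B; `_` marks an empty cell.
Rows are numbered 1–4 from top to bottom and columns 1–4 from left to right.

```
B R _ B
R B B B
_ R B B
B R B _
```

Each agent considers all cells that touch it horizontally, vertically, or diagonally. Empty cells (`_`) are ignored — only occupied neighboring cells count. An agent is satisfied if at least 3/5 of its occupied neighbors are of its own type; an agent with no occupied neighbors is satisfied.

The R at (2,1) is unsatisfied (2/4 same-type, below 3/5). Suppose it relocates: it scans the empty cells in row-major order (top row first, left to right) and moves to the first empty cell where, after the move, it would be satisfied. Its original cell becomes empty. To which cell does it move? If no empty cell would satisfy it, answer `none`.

Vacating (2,1). Empty cells in order:
  (1,3): 1/5 same-type → still unsatisfied.
  (3,1): 2/4 same-type → still unsatisfied.
  (4,4): 0/3 same-type → still unsatisfied.

none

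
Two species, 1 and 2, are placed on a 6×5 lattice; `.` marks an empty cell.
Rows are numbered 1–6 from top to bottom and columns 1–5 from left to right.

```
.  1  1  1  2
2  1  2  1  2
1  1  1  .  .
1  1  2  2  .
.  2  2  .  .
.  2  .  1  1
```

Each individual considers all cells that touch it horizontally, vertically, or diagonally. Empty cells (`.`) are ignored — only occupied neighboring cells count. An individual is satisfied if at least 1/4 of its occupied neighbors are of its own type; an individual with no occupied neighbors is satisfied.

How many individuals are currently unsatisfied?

(1,2)1 2/4 ✓
(1,3)1 4/5 ✓
(1,4)1 2/5 ✓
(1,5)2 1/3 ✓
(2,1)2 0/4 ✗
(2,2)1 5/7 ✓
(2,3)2 0/7 ✗
(2,4)1 3/6 ✓
(2,5)2 1/3 ✓
(3,1)1 4/5 ✓
(3,2)1 5/8 ✓
(3,3)1 4/7 ✓
(4,1)1 3/4 ✓
(4,2)1 4/7 ✓
(4,3)2 3/6 ✓
(4,4)2 2/3 ✓
(5,2)2 3/5 ✓
(5,3)2 4/6 ✓
(6,2)2 2/2 ✓
(6,4)1 1/2 ✓
(6,5)1 1/1 ✓
Unsatisfied: (2,1), (2,3) — 2 in total.

2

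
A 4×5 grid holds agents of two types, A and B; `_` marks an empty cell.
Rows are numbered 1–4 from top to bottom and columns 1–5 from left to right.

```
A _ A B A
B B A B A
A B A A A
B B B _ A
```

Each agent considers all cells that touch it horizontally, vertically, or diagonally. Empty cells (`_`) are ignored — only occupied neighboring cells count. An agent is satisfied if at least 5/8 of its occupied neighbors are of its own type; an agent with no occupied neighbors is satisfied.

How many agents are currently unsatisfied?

13

(1,1)A 0/2 ✗
(1,3)A 1/4 ✗
(1,4)B 1/5 ✗
(1,5)A 1/3 ✗
(2,1)B 2/4 ✗
(2,2)B 2/7 ✗
(2,3)A 3/7 ✗
(2,4)B 1/8 ✗
(2,5)A 3/5 ✗
(3,1)A 0/5 ✗
(3,2)B 5/8 ✓
(3,3)A 2/7 ✗
(3,4)A 5/7 ✓
(3,5)A 3/4 ✓
(4,1)B 2/3 ✓
(4,2)B 3/5 ✗
(4,3)B 2/4 ✗
(4,5)A 2/2 ✓
Unsatisfied: (1,1), (1,3), (1,4), (1,5), (2,1), (2,2), (2,3), (2,4), (2,5), (3,1), (3,3), (4,2), (4,3) — 13 in total.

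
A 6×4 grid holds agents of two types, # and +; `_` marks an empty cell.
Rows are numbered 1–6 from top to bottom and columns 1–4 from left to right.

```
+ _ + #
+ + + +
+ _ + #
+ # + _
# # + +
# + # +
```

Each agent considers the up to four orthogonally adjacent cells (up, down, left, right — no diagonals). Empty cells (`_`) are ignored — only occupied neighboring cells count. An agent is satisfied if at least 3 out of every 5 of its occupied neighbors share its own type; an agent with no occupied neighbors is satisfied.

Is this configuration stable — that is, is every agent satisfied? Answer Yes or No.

No

Row 1: (1,1)+ 1/1 ok · (1,3)+ 1/2 unhappy · (1,4)# 0/2 unhappy
Row 2: (2,1)+ 3/3 ok · (2,2)+ 2/2 ok · (2,3)+ 4/4 ok · (2,4)+ 1/3 unhappy
Row 3: (3,1)+ 2/2 ok · (3,3)+ 2/3 ok · (3,4)# 0/2 unhappy
Row 4: (4,1)+ 1/3 unhappy · (4,2)# 1/3 unhappy · (4,3)+ 2/3 ok
Row 5: (5,1)# 2/3 ok · (5,2)# 2/4 unhappy · (5,3)+ 2/4 unhappy · (5,4)+ 2/2 ok
Row 6: (6,1)# 1/2 unhappy · (6,2)+ 0/3 unhappy · (6,3)# 0/3 unhappy · (6,4)+ 1/2 unhappy
For instance (1,3) has only 1/2 same-type neighbors, below 3/5.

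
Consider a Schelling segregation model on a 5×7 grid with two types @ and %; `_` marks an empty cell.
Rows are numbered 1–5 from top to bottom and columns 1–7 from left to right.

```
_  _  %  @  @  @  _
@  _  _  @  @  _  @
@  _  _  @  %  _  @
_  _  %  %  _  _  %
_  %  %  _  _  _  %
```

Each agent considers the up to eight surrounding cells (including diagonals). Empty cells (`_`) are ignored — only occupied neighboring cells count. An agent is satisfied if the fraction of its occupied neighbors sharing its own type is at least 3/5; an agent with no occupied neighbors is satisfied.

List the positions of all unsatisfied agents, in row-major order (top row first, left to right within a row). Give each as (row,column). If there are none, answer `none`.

(1,3), (3,4), (3,5), (3,7), (4,7)

Row 1: (1,3)% 0/2 not · (1,4)@ 3/4 satisfied · (1,5)@ 4/4 satisfied · (1,6)@ 3/3 satisfied
Row 2: (2,1)@ 1/1 satisfied · (2,4)@ 4/6 satisfied · (2,5)@ 5/6 satisfied · (2,7)@ 2/2 satisfied
Row 3: (3,1)@ 1/1 satisfied · (3,4)@ 2/5 not · (3,5)% 1/4 not · (3,7)@ 1/2 not
Row 4: (4,3)% 3/4 satisfied · (4,4)% 3/4 satisfied · (4,7)% 1/2 not
Row 5: (5,2)% 2/2 satisfied · (5,3)% 3/3 satisfied · (5,7)% 1/1 satisfied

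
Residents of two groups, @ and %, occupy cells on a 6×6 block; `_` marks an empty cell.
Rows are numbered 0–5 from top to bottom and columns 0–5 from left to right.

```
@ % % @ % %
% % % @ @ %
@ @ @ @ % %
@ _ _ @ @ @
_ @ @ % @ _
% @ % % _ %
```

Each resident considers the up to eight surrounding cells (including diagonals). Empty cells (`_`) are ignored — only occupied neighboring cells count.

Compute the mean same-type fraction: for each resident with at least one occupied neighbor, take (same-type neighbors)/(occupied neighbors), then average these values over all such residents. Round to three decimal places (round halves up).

0.483

(0,0)@ 0/3
(0,1)% 4/5
(0,2)% 3/5
(0,3)@ 2/5
(0,4)% 2/5
(0,5)% 2/3
(1,0)% 2/5
(1,1)% 4/8
(1,2)% 3/8
(1,3)@ 4/8
(1,4)@ 3/8
(1,5)% 4/5
(2,0)@ 2/4
(2,1)@ 3/6
(2,2)@ 4/6
(2,3)@ 5/7
(2,4)% 2/8
(2,5)% 2/5
(3,0)@ 3/3
(3,3)@ 5/7
(3,4)@ 4/7
(3,5)@ 2/4
(4,1)@ 3/5
(4,2)@ 3/6
(4,3)% 2/6
(4,4)@ 3/6
(5,0)% 0/2
(5,1)@ 2/4
(5,2)% 2/5
(5,3)% 2/4
(5,5)% 0/1
Sum over 31 residents: 0/3 + 4/5 + 3/5 + 2/5 + 2/5 + 2/3 + 2/5 + 4/8 + 3/8 + 4/8 + 3/8 + 4/5 + 2/4 + 3/6 + 4/6 + 5/7 + 2/8 + 2/5 + 3/3 + 5/7 + 4/7 + 2/4 + 3/5 + 3/6 + 2/6 + 3/6 + 0/2 + 2/4 + 2/5 + 2/4 + 0/1 = 449/30; mean = 449/30 ÷ 31 = 449/930 = 0.482795… → 0.483.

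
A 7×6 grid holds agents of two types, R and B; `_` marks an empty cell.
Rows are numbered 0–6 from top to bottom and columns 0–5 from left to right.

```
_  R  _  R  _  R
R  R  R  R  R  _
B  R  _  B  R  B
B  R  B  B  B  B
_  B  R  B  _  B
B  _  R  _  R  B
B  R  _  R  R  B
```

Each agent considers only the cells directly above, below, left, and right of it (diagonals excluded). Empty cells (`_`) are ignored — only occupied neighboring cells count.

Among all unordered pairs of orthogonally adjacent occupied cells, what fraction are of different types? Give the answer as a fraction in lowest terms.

Scan each occupied cell's neighbors to the right and below so each pair is counted once.
From row 0: 0 unlike of 2 pairs (running 0/2).
From row 1: 2 unlike of 8 pairs (running 2/10).
From row 2: 4 unlike of 8 pairs (running 6/18).
From row 3: 4 unlike of 9 pairs (running 10/27).
From row 4: 2 unlike of 4 pairs (running 12/31).
From row 5: 1 unlike of 4 pairs (running 13/35).
From row 6: 2 unlike of 3 pairs (running 15/38).
Total adjacent occupied pairs: 38; unlike-type pairs: 15.
15/38 is already in lowest terms.

15/38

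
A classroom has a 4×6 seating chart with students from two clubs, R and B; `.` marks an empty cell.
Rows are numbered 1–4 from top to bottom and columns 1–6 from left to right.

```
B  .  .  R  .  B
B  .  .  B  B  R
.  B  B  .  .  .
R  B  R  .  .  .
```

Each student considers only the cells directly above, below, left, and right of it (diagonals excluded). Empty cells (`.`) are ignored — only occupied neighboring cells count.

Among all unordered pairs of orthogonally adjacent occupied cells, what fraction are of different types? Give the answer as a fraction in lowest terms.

Scan each occupied cell's neighbors to the right and below so each pair is counted once.
From row 1: 2 unlike of 3 pairs (running 2/3).
From row 2: 1 unlike of 2 pairs (running 3/5).
From row 3: 1 unlike of 3 pairs (running 4/8).
From row 4: 2 unlike of 2 pairs (running 6/10).
Total adjacent occupied pairs: 10; unlike-type pairs: 6.
6/10 reduces to 3/5.

3/5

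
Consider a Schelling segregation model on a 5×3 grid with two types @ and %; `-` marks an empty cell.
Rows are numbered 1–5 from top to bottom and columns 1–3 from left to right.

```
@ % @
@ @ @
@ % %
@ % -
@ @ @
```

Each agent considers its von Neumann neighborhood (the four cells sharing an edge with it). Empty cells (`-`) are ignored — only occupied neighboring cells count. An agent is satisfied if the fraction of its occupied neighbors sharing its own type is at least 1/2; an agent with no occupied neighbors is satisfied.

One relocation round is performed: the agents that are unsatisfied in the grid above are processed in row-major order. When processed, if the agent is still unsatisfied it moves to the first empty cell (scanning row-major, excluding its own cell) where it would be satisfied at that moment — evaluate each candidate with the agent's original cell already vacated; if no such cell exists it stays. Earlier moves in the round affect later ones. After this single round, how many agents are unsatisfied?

Initially unsatisfied (in order): (1,2), (4,2).
  (1,2) → (4,3).
  (4,2): now satisfied by earlier moves; stays.
Resulting grid:
@ - @
@ @ @
@ % %
@ % %
@ @ @
All satisfied now.

0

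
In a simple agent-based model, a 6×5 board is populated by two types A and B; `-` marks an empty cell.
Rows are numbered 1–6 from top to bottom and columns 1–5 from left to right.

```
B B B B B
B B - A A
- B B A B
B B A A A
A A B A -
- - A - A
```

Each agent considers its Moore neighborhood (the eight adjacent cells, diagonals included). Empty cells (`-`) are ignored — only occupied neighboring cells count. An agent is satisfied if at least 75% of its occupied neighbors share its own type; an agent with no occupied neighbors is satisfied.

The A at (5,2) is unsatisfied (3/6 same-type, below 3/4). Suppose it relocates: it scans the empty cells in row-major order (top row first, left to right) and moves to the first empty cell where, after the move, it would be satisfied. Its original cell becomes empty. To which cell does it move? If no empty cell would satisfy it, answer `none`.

(5,5)

Vacating (5,2). Empty cells in order:
  (2,3): 2/8 same-type → still unsatisfied.
  (3,1): 0/5 same-type → still unsatisfied.
  (5,5): 4/4 same-type → satisfied — stop here.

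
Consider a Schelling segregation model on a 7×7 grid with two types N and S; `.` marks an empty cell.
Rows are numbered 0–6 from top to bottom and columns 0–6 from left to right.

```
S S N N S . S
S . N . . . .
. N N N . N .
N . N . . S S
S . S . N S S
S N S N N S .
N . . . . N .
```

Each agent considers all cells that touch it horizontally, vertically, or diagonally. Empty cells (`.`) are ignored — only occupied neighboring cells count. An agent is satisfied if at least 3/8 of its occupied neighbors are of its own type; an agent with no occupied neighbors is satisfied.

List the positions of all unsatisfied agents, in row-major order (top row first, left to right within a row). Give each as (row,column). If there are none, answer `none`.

(0,4), (2,5), (4,0), (4,2), (5,0), (5,1), (5,2)

(0,0)S 2/2 satisfied
(0,1)S 2/4 satisfied
(0,2)N 2/3 satisfied
(0,3)N 2/3 satisfied
(0,4)S 0/1 not
(0,6)S 0/0 satisfied
(1,0)S 2/3 satisfied
(1,2)N 5/6 satisfied
(2,1)N 4/5 satisfied
(2,2)N 4/4 satisfied
(2,3)N 3/3 satisfied
(2,5)N 0/2 not
(3,0)N 1/2 satisfied
(3,2)N 3/4 satisfied
(3,5)S 3/5 satisfied
(3,6)S 3/4 satisfied
(4,0)S 1/3 not
(4,2)S 1/4 not
(4,4)N 2/5 satisfied
(4,5)S 4/6 satisfied
(4,6)S 4/4 satisfied
(5,0)S 1/3 not
(5,1)N 1/5 not
(5,2)S 1/3 not
(5,3)N 2/4 satisfied
(5,4)N 3/5 satisfied
(5,5)S 2/5 satisfied
(6,0)N 1/2 satisfied
(6,5)N 1/2 satisfied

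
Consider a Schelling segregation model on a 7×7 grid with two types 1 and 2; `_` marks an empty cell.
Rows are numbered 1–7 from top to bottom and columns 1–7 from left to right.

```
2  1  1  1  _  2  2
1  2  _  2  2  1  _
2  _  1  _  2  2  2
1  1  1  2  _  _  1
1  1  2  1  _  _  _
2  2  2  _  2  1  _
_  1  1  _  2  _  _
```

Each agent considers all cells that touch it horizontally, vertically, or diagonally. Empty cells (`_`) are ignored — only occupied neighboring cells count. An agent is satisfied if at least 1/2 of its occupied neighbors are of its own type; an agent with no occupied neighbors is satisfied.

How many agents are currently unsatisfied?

20

(1,1)2 1/3 unhappy
(1,2)1 2/4 ok
(1,3)1 2/4 ok
(1,4)1 1/3 unhappy
(1,6)2 2/3 ok
(1,7)2 1/2 ok
(2,1)1 1/4 unhappy
(2,2)2 2/6 unhappy
(2,4)2 2/5 unhappy
(2,5)2 4/6 ok
(2,6)1 0/6 unhappy
(3,1)2 1/4 unhappy
(3,3)1 2/5 unhappy
(3,5)2 4/5 ok
(3,6)2 3/5 ok
(3,7)2 1/3 unhappy
(4,1)1 3/4 ok
(4,2)1 5/7 ok
(4,3)1 4/6 ok
(4,4)2 2/5 unhappy
(4,7)1 0/2 unhappy
(5,1)1 3/5 ok
(5,2)1 4/8 ok
(5,3)2 3/7 unhappy
(5,4)1 1/5 unhappy
(6,1)2 1/4 unhappy
(6,2)2 3/7 unhappy
(6,3)2 2/6 unhappy
(6,5)2 1/3 unhappy
(6,6)1 0/2 unhappy
(7,2)1 1/4 unhappy
(7,3)1 1/3 unhappy
(7,5)2 1/2 ok
Unsatisfied: (1,1), (1,4), (2,1), (2,2), (2,4), (2,6), (3,1), (3,3), (3,7), (4,4), (4,7), (5,3), (5,4), (6,1), (6,2), (6,3), (6,5), (6,6), (7,2), (7,3) — 20 in total.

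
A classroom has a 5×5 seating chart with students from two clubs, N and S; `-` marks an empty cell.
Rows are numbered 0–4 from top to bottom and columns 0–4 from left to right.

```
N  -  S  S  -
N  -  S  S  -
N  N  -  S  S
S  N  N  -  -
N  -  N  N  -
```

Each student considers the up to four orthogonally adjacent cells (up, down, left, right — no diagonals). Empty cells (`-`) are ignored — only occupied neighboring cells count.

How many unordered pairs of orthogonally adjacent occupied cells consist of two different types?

3

Scan each occupied cell's neighbors to the right and below so each pair is counted once.
From row 0: 0 unlike of 4 pairs (running 0/4).
From row 1: 0 unlike of 3 pairs (running 0/7).
From row 2: 1 unlike of 4 pairs (running 1/11).
From row 3: 2 unlike of 4 pairs (running 3/15).
From row 4: 0 unlike of 1 pairs (running 3/16).
Total adjacent occupied pairs: 16; unlike-type pairs: 3.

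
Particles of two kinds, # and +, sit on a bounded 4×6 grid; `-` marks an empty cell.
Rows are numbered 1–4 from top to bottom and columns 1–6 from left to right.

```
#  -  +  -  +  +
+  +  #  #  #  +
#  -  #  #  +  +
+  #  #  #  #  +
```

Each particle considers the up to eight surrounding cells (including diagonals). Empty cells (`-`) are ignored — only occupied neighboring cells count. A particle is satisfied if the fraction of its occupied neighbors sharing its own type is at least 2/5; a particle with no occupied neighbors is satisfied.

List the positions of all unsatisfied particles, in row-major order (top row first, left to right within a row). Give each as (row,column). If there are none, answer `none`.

Row 1: (1,1)# 0/2 ✗ · (1,3)+ 1/3 ✗ · (1,5)+ 2/4 ✓ · (1,6)+ 2/3 ✓
Row 2: (2,1)+ 1/3 ✗ · (2,2)+ 2/6 ✗ · (2,3)# 3/5 ✓ · (2,4)# 4/7 ✓ · (2,5)# 2/7 ✗ · (2,6)+ 4/5 ✓
Row 3: (3,1)# 1/4 ✗ · (3,3)# 6/7 ✓ · (3,4)# 7/8 ✓ · (3,5)+ 3/8 ✗ · (3,6)+ 3/5 ✓
Row 4: (4,1)+ 0/2 ✗ · (4,2)# 3/4 ✓ · (4,3)# 4/4 ✓ · (4,4)# 4/5 ✓ · (4,5)# 2/5 ✓ · (4,6)+ 2/3 ✓

(1,1), (1,3), (2,1), (2,2), (2,5), (3,1), (3,5), (4,1)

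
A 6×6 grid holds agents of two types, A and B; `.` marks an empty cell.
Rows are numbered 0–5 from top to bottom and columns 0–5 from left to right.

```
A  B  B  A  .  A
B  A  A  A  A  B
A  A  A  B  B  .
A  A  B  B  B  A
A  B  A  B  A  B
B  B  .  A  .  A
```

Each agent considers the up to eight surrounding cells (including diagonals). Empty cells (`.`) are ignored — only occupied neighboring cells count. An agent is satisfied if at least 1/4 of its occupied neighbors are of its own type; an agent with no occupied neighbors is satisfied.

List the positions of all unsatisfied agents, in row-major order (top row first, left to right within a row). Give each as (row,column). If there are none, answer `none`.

(0,2), (1,0)

Row 0: (0,0)A 1/3 satisfied · (0,1)B 2/5 satisfied · (0,2)B 1/5 not · (0,3)A 3/4 satisfied · (0,5)A 1/2 satisfied
Row 1: (1,0)B 1/5 not · (1,1)A 5/8 satisfied · (1,2)A 5/8 satisfied · (1,3)A 4/7 satisfied · (1,4)A 3/6 satisfied · (1,5)B 1/3 satisfied
Row 2: (2,0)A 4/5 satisfied · (2,1)A 6/8 satisfied · (2,2)A 5/8 satisfied · (2,3)B 4/8 satisfied · (2,4)B 4/7 satisfied
Row 3: (3,0)A 4/5 satisfied · (3,1)A 6/8 satisfied · (3,2)B 4/8 satisfied · (3,3)B 5/8 satisfied · (3,4)B 5/7 satisfied · (3,5)A 1/4 satisfied
Row 4: (4,0)A 2/5 satisfied · (4,1)B 3/7 satisfied · (4,2)A 2/7 satisfied · (4,3)B 3/6 satisfied · (4,4)A 3/7 satisfied · (4,5)B 1/4 satisfied
Row 5: (5,0)B 2/3 satisfied · (5,1)B 2/4 satisfied · (5,3)A 2/3 satisfied · (5,5)A 1/2 satisfied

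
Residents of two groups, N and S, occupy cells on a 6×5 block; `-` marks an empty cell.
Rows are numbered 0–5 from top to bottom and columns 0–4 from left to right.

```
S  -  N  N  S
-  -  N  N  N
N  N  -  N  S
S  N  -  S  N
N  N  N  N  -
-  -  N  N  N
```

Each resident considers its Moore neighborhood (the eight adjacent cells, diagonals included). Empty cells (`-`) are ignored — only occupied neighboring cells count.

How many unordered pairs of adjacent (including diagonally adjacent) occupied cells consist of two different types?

16

Scan each occupied cell's neighbors to the right and below (and the two forward diagonals) so each pair is counted once.
From row 0: 3 unlike of 9 pairs (running 3/9).
From row 1: 2 unlike of 8 pairs (running 5/17).
From row 2: 5 unlike of 10 pairs (running 10/27).
From row 3: 6 unlike of 10 pairs (running 16/37).
From row 4: 0 unlike of 9 pairs (running 16/46).
From row 5: 0 unlike of 2 pairs (running 16/48).
Total adjacent occupied pairs: 48; unlike-type pairs: 16.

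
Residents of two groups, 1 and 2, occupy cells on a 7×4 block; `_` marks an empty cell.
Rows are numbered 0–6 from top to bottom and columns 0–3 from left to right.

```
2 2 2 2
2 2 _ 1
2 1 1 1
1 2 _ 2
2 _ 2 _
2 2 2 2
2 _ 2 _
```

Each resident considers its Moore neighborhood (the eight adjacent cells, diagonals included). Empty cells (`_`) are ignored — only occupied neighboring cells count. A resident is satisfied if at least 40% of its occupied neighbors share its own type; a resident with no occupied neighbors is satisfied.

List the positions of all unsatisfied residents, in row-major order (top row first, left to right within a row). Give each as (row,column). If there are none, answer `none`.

(0,0)2 3/3 ✓
(0,1)2 4/4 ✓
(0,2)2 3/4 ✓
(0,3)2 1/2 ✓
(1,0)2 4/5 ✓
(1,1)2 5/7 ✓
(1,3)1 2/4 ✓
(2,0)2 3/5 ✓
(2,1)1 2/6 ✗
(2,2)1 3/6 ✓
(2,3)1 2/3 ✓
(3,0)1 1/4 ✗
(3,1)2 3/6 ✓
(3,3)2 1/3 ✗
(4,0)2 3/4 ✓
(4,2)2 5/5 ✓
(5,0)2 3/3 ✓
(5,1)2 6/6 ✓
(5,2)2 4/4 ✓
(5,3)2 3/3 ✓
(6,0)2 2/2 ✓
(6,2)2 3/3 ✓

(2,1), (3,0), (3,3)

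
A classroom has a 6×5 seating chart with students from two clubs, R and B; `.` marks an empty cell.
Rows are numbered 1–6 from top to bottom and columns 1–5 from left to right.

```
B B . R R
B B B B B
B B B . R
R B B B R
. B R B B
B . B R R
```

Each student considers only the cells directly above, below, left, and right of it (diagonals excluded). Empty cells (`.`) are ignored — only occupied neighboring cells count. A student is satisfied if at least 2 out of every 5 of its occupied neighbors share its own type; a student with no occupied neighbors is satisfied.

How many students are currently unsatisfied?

Row 1: (1,1)B 2/2 ok · (1,2)B 2/2 ok · (1,4)R 1/2 ok · (1,5)R 1/2 ok
Row 2: (2,1)B 3/3 ok · (2,2)B 4/4 ok · (2,3)B 3/3 ok · (2,4)B 2/3 ok · (2,5)B 1/3 unhappy
Row 3: (3,1)B 2/3 ok · (3,2)B 4/4 ok · (3,3)B 3/3 ok · (3,5)R 1/2 ok
Row 4: (4,1)R 0/2 unhappy · (4,2)B 3/4 ok · (4,3)B 3/4 ok · (4,4)B 2/3 ok · (4,5)R 1/3 unhappy
Row 5: (5,2)B 1/2 ok · (5,3)R 0/4 unhappy · (5,4)B 2/4 ok · (5,5)B 1/3 unhappy
Row 6: (6,1)B 0/0 ok · (6,3)B 0/2 unhappy · (6,4)R 1/3 unhappy · (6,5)R 1/2 ok
Unsatisfied: (2,5), (4,1), (4,5), (5,3), (5,5), (6,3), (6,4) — 7 in total.

7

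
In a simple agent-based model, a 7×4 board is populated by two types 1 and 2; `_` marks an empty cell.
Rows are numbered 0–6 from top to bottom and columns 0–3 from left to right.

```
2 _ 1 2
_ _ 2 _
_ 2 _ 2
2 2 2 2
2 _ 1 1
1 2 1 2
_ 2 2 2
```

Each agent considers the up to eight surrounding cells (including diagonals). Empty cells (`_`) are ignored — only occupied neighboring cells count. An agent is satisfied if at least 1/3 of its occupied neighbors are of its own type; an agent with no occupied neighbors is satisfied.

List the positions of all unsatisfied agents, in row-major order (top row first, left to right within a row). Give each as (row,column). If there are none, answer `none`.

(0,2), (4,2), (5,0), (5,2)

Row 0: (0,0)2 0/0 ✓ · (0,2)1 0/2 ✗ · (0,3)2 1/2 ✓
Row 1: (1,2)2 3/4 ✓
Row 2: (2,1)2 4/4 ✓ · (2,3)2 3/3 ✓
Row 3: (3,0)2 3/3 ✓ · (3,1)2 4/5 ✓ · (3,2)2 4/6 ✓ · (3,3)2 2/4 ✓
Row 4: (4,0)2 3/4 ✓ · (4,2)1 2/7 ✗ · (4,3)1 2/5 ✓
Row 5: (5,0)1 0/3 ✗ · (5,1)2 3/6 ✓ · (5,2)1 2/7 ✗ · (5,3)2 2/5 ✓
Row 6: (6,1)2 2/4 ✓ · (6,2)2 4/5 ✓ · (6,3)2 2/3 ✓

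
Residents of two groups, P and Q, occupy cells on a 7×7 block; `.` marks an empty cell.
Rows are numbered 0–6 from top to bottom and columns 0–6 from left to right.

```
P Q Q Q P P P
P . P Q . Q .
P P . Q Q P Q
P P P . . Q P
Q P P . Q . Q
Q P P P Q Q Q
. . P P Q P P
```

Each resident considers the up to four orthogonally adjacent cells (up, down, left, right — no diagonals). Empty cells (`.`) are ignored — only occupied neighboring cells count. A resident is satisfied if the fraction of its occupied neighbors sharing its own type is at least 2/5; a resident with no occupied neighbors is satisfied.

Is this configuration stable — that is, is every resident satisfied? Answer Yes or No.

No

Row 0: (0,0)P 1/2 satisfied · (0,1)Q 1/2 satisfied · (0,2)Q 2/3 satisfied · (0,3)Q 2/3 satisfied · (0,4)P 1/2 satisfied · (0,5)P 2/3 satisfied · (0,6)P 1/1 satisfied
Row 1: (1,0)P 2/2 satisfied · (1,2)P 0/2 not · (1,3)Q 2/3 satisfied · (1,5)Q 0/2 not
Row 2: (2,0)P 3/3 satisfied · (2,1)P 2/2 satisfied · (2,3)Q 2/2 satisfied · (2,4)Q 1/2 satisfied · (2,5)P 0/4 not · (2,6)Q 0/2 not
Row 3: (3,0)P 2/3 satisfied · (3,1)P 4/4 satisfied · (3,2)P 2/2 satisfied · (3,5)Q 0/2 not · (3,6)P 0/3 not
Row 4: (4,0)Q 1/3 not · (4,1)P 3/4 satisfied · (4,2)P 3/3 satisfied · (4,4)Q 1/1 satisfied · (4,6)Q 1/2 satisfied
Row 5: (5,0)Q 1/2 satisfied · (5,1)P 2/3 satisfied · (5,2)P 4/4 satisfied · (5,3)P 2/3 satisfied · (5,4)Q 3/4 satisfied · (5,5)Q 2/3 satisfied · (5,6)Q 2/3 satisfied
Row 6: (6,2)P 2/2 satisfied · (6,3)P 2/3 satisfied · (6,4)Q 1/3 not · (6,5)P 1/3 not · (6,6)P 1/2 satisfied
For instance (1,2) has only 0/2 same-type neighbors, below 2/5.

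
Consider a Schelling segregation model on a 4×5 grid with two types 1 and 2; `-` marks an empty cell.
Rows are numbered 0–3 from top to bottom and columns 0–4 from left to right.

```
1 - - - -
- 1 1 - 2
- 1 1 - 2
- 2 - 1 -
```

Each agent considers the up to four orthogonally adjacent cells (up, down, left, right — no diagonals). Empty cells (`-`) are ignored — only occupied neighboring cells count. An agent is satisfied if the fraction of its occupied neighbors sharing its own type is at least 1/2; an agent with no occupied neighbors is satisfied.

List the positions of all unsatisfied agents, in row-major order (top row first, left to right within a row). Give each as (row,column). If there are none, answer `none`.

(0,0)1 0/0 ✓
(1,1)1 2/2 ✓
(1,2)1 2/2 ✓
(1,4)2 1/1 ✓
(2,1)1 2/3 ✓
(2,2)1 2/2 ✓
(2,4)2 1/1 ✓
(3,1)2 0/1 ✗
(3,3)1 0/0 ✓

(3,1)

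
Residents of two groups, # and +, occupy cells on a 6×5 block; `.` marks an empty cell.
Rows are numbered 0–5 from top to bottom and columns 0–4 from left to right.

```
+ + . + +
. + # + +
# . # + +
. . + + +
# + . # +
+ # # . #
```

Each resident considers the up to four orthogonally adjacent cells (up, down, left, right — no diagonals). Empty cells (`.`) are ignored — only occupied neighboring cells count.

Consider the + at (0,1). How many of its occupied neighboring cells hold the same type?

2

Occupied neighbors of (0,1): (1,1)=+, (0,0)=+.
Same type (+): 2 of 2.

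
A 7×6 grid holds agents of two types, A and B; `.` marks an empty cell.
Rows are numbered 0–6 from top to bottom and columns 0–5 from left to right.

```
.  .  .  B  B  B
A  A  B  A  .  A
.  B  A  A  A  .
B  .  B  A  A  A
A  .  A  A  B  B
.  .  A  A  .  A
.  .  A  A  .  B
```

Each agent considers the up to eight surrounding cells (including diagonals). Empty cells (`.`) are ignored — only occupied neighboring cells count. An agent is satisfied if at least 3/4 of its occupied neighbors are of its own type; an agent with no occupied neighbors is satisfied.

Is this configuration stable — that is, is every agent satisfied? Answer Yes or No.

Row 0: (0,3)B 2/3 not · (0,4)B 2/4 not · (0,5)B 1/2 not
Row 1: (1,0)A 1/2 not · (1,1)A 2/4 not · (1,2)B 2/6 not · (1,3)A 3/6 not · (1,5)A 1/3 not
Row 2: (2,1)B 3/6 not · (2,2)A 4/7 not · (2,3)A 5/7 not · (2,4)A 6/6 satisfied
Row 3: (3,0)B 1/2 not · (3,2)B 1/6 not · (3,3)A 6/8 satisfied · (3,4)A 5/7 not · (3,5)A 2/4 not
Row 4: (4,0)A 0/1 not · (4,2)A 4/5 satisfied · (4,3)A 5/7 not · (4,4)B 1/7 not · (4,5)B 1/4 not
Row 5: (5,2)A 5/5 satisfied · (5,3)A 5/6 satisfied · (5,5)A 0/3 not
Row 6: (6,2)A 3/3 satisfied · (6,3)A 3/3 satisfied · (6,5)B 0/1 not
For instance (0,3) has only 2/3 same-type neighbors, below 3/4.

No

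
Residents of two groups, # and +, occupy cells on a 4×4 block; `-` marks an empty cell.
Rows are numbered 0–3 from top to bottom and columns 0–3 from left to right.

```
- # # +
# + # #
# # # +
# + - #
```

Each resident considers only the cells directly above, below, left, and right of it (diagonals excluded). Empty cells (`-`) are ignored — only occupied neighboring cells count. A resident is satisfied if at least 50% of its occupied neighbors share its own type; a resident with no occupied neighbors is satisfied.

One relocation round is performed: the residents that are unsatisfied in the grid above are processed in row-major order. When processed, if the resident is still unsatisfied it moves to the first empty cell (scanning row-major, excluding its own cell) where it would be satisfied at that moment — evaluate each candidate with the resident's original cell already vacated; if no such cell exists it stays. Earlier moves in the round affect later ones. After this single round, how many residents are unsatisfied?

2

Initially unsatisfied (in order): (0,3), (1,1), (1,3), (2,3), (3,1), (3,3).
  (0,3): no empty cell satisfies it; stays.
  (1,1): no empty cell satisfies it; stays.
  (1,3) → (0,0).
  (2,3) → (1,3).
  (3,1): no empty cell satisfies it; stays.
  (3,3): now satisfied by earlier moves; stays.
Resulting grid:
# # # +
# + # +
# # # -
# + - #
Unsatisfied now: (1,1), (3,1).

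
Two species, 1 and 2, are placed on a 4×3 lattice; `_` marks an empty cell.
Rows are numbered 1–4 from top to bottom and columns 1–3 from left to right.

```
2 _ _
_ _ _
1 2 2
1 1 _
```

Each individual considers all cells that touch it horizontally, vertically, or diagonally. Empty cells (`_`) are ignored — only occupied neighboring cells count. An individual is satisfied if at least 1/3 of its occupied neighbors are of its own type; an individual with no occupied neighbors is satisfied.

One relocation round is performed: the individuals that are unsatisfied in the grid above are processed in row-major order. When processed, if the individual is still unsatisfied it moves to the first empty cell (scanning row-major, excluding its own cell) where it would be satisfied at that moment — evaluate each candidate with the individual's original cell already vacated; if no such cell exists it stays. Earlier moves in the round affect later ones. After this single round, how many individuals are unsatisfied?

Initially unsatisfied (in order): (3,2).
  (3,2) → (1,2).
Resulting grid:
2 2 _
_ _ _
1 _ 2
1 1 _
Unsatisfied now: (3,3).

1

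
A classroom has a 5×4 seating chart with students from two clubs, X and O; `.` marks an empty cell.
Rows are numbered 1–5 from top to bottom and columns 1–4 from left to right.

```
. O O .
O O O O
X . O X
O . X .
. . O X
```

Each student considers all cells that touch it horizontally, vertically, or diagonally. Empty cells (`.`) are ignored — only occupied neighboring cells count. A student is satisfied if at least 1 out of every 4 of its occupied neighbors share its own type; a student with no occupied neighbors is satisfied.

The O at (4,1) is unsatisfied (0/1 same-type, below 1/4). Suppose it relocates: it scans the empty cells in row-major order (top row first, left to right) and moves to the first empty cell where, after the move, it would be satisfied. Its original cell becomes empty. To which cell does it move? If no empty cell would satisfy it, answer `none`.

Vacating (4,1). Empty cells in order:
  (1,1): 3/3 same-type → satisfied — stop here.

(1,1)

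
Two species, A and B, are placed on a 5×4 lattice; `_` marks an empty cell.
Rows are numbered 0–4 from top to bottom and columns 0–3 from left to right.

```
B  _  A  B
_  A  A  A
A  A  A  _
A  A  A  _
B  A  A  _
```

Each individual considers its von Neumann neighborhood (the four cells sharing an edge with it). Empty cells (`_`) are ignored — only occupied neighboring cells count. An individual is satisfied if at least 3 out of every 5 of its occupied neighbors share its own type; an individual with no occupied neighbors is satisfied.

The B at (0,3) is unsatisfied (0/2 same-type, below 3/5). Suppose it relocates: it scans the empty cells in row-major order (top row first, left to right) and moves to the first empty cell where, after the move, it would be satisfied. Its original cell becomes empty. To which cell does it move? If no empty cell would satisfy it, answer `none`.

none

Vacating (0,3). Empty cells in order:
  (0,1): 1/3 same-type → still unsatisfied.
  (1,0): 1/3 same-type → still unsatisfied.
  (2,3): 0/2 same-type → still unsatisfied.
  (3,3): 0/1 same-type → still unsatisfied.
  (4,3): 0/1 same-type → still unsatisfied.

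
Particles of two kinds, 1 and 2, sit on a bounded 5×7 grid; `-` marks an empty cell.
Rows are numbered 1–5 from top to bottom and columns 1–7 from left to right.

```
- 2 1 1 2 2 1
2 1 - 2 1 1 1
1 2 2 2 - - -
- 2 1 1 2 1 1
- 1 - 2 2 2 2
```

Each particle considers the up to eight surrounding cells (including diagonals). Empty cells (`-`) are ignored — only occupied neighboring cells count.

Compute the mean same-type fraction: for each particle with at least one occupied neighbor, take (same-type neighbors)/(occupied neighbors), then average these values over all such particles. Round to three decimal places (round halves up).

0.442

Row 1: (1,2)2 1/3 · (1,3)1 2/4 · (1,4)1 2/4 · (1,5)2 2/5 · (1,6)2 1/5 · (1,7)1 2/3
Row 2: (2,1)2 2/4 · (2,2)1 2/6 · (2,4)2 3/6 · (2,5)1 2/6 · (2,6)1 3/5 · (2,7)1 2/3
Row 3: (3,1)1 1/4 · (3,2)2 3/6 · (3,3)2 4/7 · (3,4)2 3/6
Row 4: (4,2)2 2/5 · (4,3)1 2/7 · (4,4)1 1/6 · (4,5)2 4/6 · (4,6)1 1/5 · (4,7)1 1/3
Row 5: (5,2)1 1/2 · (5,4)2 2/4 · (5,5)2 3/5 · (5,6)2 3/5 · (5,7)2 1/3
Sum over 27 particles: 1/3 + 2/4 + 2/4 + 2/5 + 1/5 + 2/3 + 2/4 + 2/6 + 3/6 + 2/6 + 3/5 + 2/3 + 1/4 + 3/6 + 4/7 + 3/6 + 2/5 + 2/7 + 1/6 + 4/6 + 1/5 + 1/3 + 1/2 + 2/4 + 3/5 + 3/5 + 1/3 = 1003/84; mean = 1003/84 ÷ 27 = 1003/2268 = 0.442239… → 0.442.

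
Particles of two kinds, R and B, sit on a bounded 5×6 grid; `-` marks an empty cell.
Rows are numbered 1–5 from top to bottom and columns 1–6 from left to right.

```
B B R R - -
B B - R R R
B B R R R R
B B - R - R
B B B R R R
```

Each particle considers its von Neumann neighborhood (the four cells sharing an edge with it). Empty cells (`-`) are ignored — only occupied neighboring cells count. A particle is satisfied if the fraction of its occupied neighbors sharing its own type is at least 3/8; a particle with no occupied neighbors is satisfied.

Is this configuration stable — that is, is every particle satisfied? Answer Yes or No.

Yes

(1,1)B 2/2 ✓
(1,2)B 2/3 ✓
(1,3)R 1/2 ✓
(1,4)R 2/2 ✓
(2,1)B 3/3 ✓
(2,2)B 3/3 ✓
(2,4)R 3/3 ✓
(2,5)R 3/3 ✓
(2,6)R 2/2 ✓
(3,1)B 3/3 ✓
(3,2)B 3/4 ✓
(3,3)R 1/2 ✓
(3,4)R 4/4 ✓
(3,5)R 3/3 ✓
(3,6)R 3/3 ✓
(4,1)B 3/3 ✓
(4,2)B 3/3 ✓
(4,4)R 2/2 ✓
(4,6)R 2/2 ✓
(5,1)B 2/2 ✓
(5,2)B 3/3 ✓
(5,3)B 1/2 ✓
(5,4)R 2/3 ✓
(5,5)R 2/2 ✓
(5,6)R 2/2 ✓
All meet the threshold, so the configuration is stable.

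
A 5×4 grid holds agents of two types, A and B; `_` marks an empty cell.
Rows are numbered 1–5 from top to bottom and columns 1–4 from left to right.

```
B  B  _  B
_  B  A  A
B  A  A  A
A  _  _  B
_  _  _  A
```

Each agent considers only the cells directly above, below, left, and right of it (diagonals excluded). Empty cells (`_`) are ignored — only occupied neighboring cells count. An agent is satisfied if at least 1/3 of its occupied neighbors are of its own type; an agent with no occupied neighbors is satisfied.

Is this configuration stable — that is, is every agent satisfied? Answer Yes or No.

No

(1,1)B 1/1 ok
(1,2)B 2/2 ok
(1,4)B 0/1 unhappy
(2,2)B 1/3 ok
(2,3)A 2/3 ok
(2,4)A 2/3 ok
(3,1)B 0/2 unhappy
(3,2)A 1/3 ok
(3,3)A 3/3 ok
(3,4)A 2/3 ok
(4,1)A 0/1 unhappy
(4,4)B 0/2 unhappy
(5,4)A 0/1 unhappy
For instance (1,4) has only 0/1 same-type neighbors, below 1/3.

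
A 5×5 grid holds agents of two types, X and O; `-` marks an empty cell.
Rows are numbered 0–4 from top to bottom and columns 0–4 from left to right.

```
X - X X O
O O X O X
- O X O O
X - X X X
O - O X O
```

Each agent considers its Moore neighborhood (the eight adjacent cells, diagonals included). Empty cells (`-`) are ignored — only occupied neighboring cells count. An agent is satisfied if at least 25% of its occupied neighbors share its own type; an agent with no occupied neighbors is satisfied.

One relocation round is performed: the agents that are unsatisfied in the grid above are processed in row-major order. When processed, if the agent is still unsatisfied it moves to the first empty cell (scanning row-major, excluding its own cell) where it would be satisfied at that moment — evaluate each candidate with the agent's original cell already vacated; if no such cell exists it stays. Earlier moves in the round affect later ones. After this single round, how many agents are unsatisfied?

Initially unsatisfied (in order): (0,0), (1,4), (3,0), (4,0), (4,2), (4,4).
  (0,0) → (0,1).
  (1,4) → (0,0).
  (3,0) → (3,1).
  (4,0) → (1,4).
  (4,2) → (2,0).
  (4,4) → (3,0).
Resulting grid:
X X X X O
O O X O O
O O X O O
O X X X X
- - - X -
All satisfied now.

0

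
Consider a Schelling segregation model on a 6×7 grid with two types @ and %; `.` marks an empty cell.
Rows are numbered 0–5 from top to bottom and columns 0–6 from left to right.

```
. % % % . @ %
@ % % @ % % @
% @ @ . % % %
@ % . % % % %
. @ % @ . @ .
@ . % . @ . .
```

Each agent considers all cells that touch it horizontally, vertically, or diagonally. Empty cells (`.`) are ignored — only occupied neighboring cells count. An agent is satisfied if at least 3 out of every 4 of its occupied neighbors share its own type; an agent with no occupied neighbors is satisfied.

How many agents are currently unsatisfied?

(0,1)% 3/4 ✓
(0,2)% 4/5 ✓
(0,3)% 3/4 ✓
(0,5)@ 1/4 ✗
(0,6)% 1/3 ✗
(1,0)@ 1/4 ✗
(1,1)% 4/7 ✗
(1,2)% 4/7 ✗
(1,3)@ 1/6 ✗
(1,4)% 4/6 ✗
(1,5)% 5/7 ✗
(1,6)@ 1/5 ✗
(2,0)% 2/5 ✗
(2,1)@ 3/7 ✗
(2,2)@ 2/6 ✗
(2,4)% 6/7 ✓
(2,5)% 7/8 ✓
(2,6)% 4/5 ✓
(3,0)@ 2/4 ✗
(3,1)% 2/6 ✗
(3,3)% 3/5 ✗
(3,4)% 4/6 ✗
(3,5)% 5/6 ✓
(3,6)% 3/4 ✓
(4,1)@ 2/5 ✗
(4,2)% 3/5 ✗
(4,3)@ 1/5 ✗
(4,5)@ 1/4 ✗
(5,0)@ 1/1 ✓
(5,2)% 1/3 ✗
(5,4)@ 2/2 ✓
Unsatisfied: (0,5), (0,6), (1,0), (1,1), (1,2), (1,3), (1,4), (1,5), (1,6), (2,0), (2,1), (2,2), (3,0), (3,1), (3,3), (3,4), (4,1), (4,2), (4,3), (4,5), (5,2) — 21 in total.

21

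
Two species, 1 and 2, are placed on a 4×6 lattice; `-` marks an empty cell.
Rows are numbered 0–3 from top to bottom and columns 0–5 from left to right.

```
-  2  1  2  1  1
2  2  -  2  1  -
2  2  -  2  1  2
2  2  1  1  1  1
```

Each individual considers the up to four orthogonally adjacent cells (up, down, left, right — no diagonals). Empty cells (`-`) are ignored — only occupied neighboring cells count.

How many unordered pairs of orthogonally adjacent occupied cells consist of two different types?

9

Scan each occupied cell's neighbors to the right and below so each pair is counted once.
Row 0: 2(0,1)–1(0,2)≠ 2(0,1)–2(1,1)= 1(0,2)–2(0,3)≠ 2(0,3)–1(0,4)≠ 2(0,3)–2(1,3)= 1(0,4)–1(0,5)= 1(0,4)–1(1,4)=  → 3/7 unlike.
Row 1: 2(1,0)–2(1,1)= 2(1,0)–2(2,0)= 2(1,1)–2(2,1)= 2(1,3)–1(1,4)≠ 2(1,3)–2(2,3)= 1(1,4)–1(2,4)=  → 1/6 unlike.
Row 2: 2(2,0)–2(2,1)= 2(2,0)–2(3,0)= 2(2,1)–2(3,1)= 2(2,3)–1(2,4)≠ 2(2,3)–1(3,3)≠ 1(2,4)–2(2,5)≠ 1(2,4)–1(3,4)= 2(2,5)–1(3,5)≠  → 4/8 unlike.
Row 3: 2(3,0)–2(3,1)= 2(3,1)–1(3,2)≠ 1(3,2)–1(3,3)= 1(3,3)–1(3,4)= 1(3,4)–1(3,5)=  → 1/5 unlike.
Total adjacent occupied pairs: 26; unlike-type pairs: 9.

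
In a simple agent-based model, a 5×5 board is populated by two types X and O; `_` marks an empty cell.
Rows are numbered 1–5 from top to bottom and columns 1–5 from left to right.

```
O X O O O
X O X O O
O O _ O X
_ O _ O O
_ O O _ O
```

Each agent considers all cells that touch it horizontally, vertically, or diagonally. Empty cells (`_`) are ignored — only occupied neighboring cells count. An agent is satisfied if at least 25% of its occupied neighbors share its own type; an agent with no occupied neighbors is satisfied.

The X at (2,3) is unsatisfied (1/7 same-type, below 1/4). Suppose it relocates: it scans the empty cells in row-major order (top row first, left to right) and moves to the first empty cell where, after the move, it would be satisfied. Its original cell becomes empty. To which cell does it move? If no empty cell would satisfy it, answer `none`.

none

Vacating (2,3). Empty cells in order:
  (3,3): 0/6 same-type → still unsatisfied.
  (4,1): 0/4 same-type → still unsatisfied.
  (4,3): 0/6 same-type → still unsatisfied.
  (5,1): 0/2 same-type → still unsatisfied.
  (5,4): 0/4 same-type → still unsatisfied.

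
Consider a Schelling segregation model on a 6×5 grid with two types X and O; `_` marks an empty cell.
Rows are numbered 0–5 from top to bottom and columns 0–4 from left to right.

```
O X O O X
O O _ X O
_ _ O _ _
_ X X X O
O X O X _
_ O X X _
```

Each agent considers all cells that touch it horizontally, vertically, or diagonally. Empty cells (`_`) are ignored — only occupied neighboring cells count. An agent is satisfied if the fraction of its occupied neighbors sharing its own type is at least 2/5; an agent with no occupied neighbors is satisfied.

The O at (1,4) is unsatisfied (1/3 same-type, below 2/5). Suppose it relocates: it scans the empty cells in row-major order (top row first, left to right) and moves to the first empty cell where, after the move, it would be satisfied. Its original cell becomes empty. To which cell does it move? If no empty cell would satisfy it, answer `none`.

Vacating (1,4). Empty cells in order:
  (1,2): 4/6 same-type → satisfied — stop here.

(1,2)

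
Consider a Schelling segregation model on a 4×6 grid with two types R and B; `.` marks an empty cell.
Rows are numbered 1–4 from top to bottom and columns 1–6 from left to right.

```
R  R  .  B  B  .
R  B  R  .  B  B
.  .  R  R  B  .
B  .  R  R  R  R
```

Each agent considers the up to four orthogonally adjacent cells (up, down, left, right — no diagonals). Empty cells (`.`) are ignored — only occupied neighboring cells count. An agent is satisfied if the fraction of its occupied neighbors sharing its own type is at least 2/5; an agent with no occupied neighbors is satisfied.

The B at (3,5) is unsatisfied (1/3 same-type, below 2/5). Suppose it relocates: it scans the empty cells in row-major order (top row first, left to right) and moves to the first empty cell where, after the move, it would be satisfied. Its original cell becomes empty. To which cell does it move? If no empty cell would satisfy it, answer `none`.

(1,6)

Vacating (3,5). Empty cells in order:
  (1,3): 1/3 same-type → still unsatisfied.
  (1,6): 2/2 same-type → satisfied — stop here.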